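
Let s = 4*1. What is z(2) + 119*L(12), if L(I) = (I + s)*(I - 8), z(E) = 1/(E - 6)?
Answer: 30463/4 ≈ 7615.8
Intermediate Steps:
s = 4
z(E) = 1/(-6 + E)
L(I) = (-8 + I)*(4 + I) (L(I) = (I + 4)*(I - 8) = (4 + I)*(-8 + I) = (-8 + I)*(4 + I))
z(2) + 119*L(12) = 1/(-6 + 2) + 119*(-32 + 12² - 4*12) = 1/(-4) + 119*(-32 + 144 - 48) = -¼ + 119*64 = -¼ + 7616 = 30463/4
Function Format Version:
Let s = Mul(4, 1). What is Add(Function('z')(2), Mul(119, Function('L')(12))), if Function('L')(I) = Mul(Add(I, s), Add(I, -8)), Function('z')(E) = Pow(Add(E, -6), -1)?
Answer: Rational(30463, 4) ≈ 7615.8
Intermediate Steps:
s = 4
Function('z')(E) = Pow(Add(-6, E), -1)
Function('L')(I) = Mul(Add(-8, I), Add(4, I)) (Function('L')(I) = Mul(Add(I, 4), Add(I, -8)) = Mul(Add(4, I), Add(-8, I)) = Mul(Add(-8, I), Add(4, I)))
Add(Function('z')(2), Mul(119, Function('L')(12))) = Add(Pow(Add(-6, 2), -1), Mul(119, Add(-32, Pow(12, 2), Mul(-4, 12)))) = Add(Pow(-4, -1), Mul(119, Add(-32, 144, -48))) = Add(Rational(-1, 4), Mul(119, 64)) = Add(Rational(-1, 4), 7616) = Rational(30463, 4)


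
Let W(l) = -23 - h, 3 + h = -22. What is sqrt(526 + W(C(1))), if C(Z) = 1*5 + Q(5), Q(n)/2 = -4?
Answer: 4*sqrt(33) ≈ 22.978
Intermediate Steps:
h = -25 (h = -3 - 22 = -25)
Q(n) = -8 (Q(n) = 2*(-4) = -8)
C(Z) = -3 (C(Z) = 1*5 - 8 = 5 - 8 = -3)
W(l) = 2 (W(l) = -23 - 1*(-25) = -23 + 25 = 2)
sqrt(526 + W(C(1))) = sqrt(526 + 2) = sqrt(528) = 4*sqrt(33)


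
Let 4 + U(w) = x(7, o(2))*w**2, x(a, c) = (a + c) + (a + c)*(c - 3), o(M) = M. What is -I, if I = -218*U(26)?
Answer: -872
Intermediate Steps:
x(a, c) = a + c + (-3 + c)*(a + c) (x(a, c) = (a + c) + (a + c)*(-3 + c) = (a + c) + (-3 + c)*(a + c) = a + c + (-3 + c)*(a + c))
U(w) = -4 (U(w) = -4 + (2**2 - 2*7 - 2*2 + 7*2)*w**2 = -4 + (4 - 14 - 4 + 14)*w**2 = -4 + 0*w**2 = -4 + 0 = -4)
I = 872 (I = -218*(-4) = 872)
-I = -1*872 = -872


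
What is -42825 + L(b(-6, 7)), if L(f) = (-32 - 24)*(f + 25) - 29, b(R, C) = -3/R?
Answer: -44282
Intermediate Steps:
L(f) = -1429 - 56*f (L(f) = -56*(25 + f) - 29 = (-1400 - 56*f) - 29 = -1429 - 56*f)
-42825 + L(b(-6, 7)) = -42825 + (-1429 - (-168)/(-6)) = -42825 + (-1429 - (-168)*(-1)/6) = -42825 + (-1429 - 56*½) = -42825 + (-1429 - 28) = -42825 - 1457 = -44282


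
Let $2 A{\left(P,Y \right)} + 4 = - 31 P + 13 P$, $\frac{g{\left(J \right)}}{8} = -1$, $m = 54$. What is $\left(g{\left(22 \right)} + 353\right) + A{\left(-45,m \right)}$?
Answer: $748$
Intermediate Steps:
$g{\left(J \right)} = -8$ ($g{\left(J \right)} = 8 \left(-1\right) = -8$)
$A{\left(P,Y \right)} = -2 - 9 P$ ($A{\left(P,Y \right)} = -2 + \frac{- 31 P + 13 P}{2} = -2 + \frac{\left(-18\right) P}{2} = -2 - 9 P$)
$\left(g{\left(22 \right)} + 353\right) + A{\left(-45,m \right)} = \left(-8 + 353\right) - -403 = 345 + \left(-2 + 405\right) = 345 + 403 = 748$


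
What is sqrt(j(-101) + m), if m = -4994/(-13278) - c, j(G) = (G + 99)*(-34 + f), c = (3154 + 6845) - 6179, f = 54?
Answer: I*sqrt(170118021477)/6639 ≈ 62.126*I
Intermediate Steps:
c = 3820 (c = 9999 - 6179 = 3820)
j(G) = 1980 + 20*G (j(G) = (G + 99)*(-34 + 54) = (99 + G)*20 = 1980 + 20*G)
m = -25358483/6639 (m = -4994/(-13278) - 1*3820 = -4994*(-1/13278) - 3820 = 2497/6639 - 3820 = -25358483/6639 ≈ -3819.6)
sqrt(j(-101) + m) = sqrt((1980 + 20*(-101)) - 25358483/6639) = sqrt((1980 - 2020) - 25358483/6639) = sqrt(-40 - 25358483/6639) = sqrt(-25624043/6639) = I*sqrt(170118021477)/6639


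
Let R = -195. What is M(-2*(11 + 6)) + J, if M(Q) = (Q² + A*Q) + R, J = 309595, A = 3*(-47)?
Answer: 315350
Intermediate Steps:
A = -141
M(Q) = -195 + Q² - 141*Q (M(Q) = (Q² - 141*Q) - 195 = -195 + Q² - 141*Q)
M(-2*(11 + 6)) + J = (-195 + (-2*(11 + 6))² - (-282)*(11 + 6)) + 309595 = (-195 + (-2*17)² - (-282)*17) + 309595 = (-195 + (-34)² - 141*(-34)) + 309595 = (-195 + 1156 + 4794) + 309595 = 5755 + 309595 = 315350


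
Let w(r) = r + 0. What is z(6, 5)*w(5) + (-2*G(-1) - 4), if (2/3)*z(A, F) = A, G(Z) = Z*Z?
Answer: 39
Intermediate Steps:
G(Z) = Z**2
w(r) = r
z(A, F) = 3*A/2
z(6, 5)*w(5) + (-2*G(-1) - 4) = ((3/2)*6)*5 + (-2*(-1)**2 - 4) = 9*5 + (-2*1 - 4) = 45 + (-2 - 4) = 45 - 6 = 39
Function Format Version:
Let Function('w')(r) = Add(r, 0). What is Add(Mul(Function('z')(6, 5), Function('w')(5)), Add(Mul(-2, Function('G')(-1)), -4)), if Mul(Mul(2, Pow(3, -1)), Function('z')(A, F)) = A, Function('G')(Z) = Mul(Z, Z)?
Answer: 39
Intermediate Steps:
Function('G')(Z) = Pow(Z, 2)
Function('w')(r) = r
Function('z')(A, F) = Mul(Rational(3, 2), A)
Add(Mul(Function('z')(6, 5), Function('w')(5)), Add(Mul(-2, Function('G')(-1)), -4)) = Add(Mul(Mul(Rational(3, 2), 6), 5), Add(Mul(-2, Pow(-1, 2)), -4)) = Add(Mul(9, 5), Add(Mul(-2, 1), -4)) = Add(45, Add(-2, -4)) = Add(45, -6) = 39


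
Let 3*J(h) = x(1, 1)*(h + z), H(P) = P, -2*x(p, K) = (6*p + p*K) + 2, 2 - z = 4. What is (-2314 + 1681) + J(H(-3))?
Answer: -1251/2 ≈ -625.50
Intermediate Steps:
z = -2 (z = 2 - 1*4 = 2 - 4 = -2)
x(p, K) = -1 - 3*p - K*p/2 (x(p, K) = -((6*p + p*K) + 2)/2 = -((6*p + K*p) + 2)/2 = -(2 + 6*p + K*p)/2 = -1 - 3*p - K*p/2)
J(h) = 3 - 3*h/2 (J(h) = ((-1 - 3*1 - ½*1*1)*(h - 2))/3 = ((-1 - 3 - ½)*(-2 + h))/3 = (-9*(-2 + h)/2)/3 = (9 - 9*h/2)/3 = 3 - 3*h/2)
(-2314 + 1681) + J(H(-3)) = (-2314 + 1681) + (3 - 3/2*(-3)) = -633 + (3 + 9/2) = -633 + 15/2 = -1251/2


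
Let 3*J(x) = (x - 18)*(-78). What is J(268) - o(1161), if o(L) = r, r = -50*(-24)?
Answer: -7700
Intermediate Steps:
r = 1200
o(L) = 1200
J(x) = 468 - 26*x (J(x) = ((x - 18)*(-78))/3 = ((-18 + x)*(-78))/3 = (1404 - 78*x)/3 = 468 - 26*x)
J(268) - o(1161) = (468 - 26*268) - 1*1200 = (468 - 6968) - 1200 = -6500 - 1200 = -7700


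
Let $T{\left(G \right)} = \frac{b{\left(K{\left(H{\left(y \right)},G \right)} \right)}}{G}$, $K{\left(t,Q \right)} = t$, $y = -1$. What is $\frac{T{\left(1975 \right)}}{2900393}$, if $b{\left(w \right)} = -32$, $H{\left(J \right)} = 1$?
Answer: $- \frac{32}{5728276175} \approx -5.5863 \cdot 10^{-9}$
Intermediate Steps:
$T{\left(G \right)} = - \frac{32}{G}$
$\frac{T{\left(1975 \right)}}{2900393} = \frac{\left(-32\right) \frac{1}{1975}}{2900393} = \left(-32\right) \frac{1}{1975} \cdot \frac{1}{2900393} = \left(- \frac{32}{1975}\right) \frac{1}{2900393} = - \frac{32}{5728276175}$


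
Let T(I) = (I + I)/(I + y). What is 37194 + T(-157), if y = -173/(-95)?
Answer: 274171889/7371 ≈ 37196.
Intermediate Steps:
y = 173/95 (y = -173*(-1/95) = 173/95 ≈ 1.8211)
T(I) = 2*I/(173/95 + I) (T(I) = (I + I)/(I + 173/95) = (2*I)/(173/95 + I) = 2*I/(173/95 + I))
37194 + T(-157) = 37194 + 190*(-157)/(173 + 95*(-157)) = 37194 + 190*(-157)/(173 - 14915) = 37194 + 190*(-157)/(-14742) = 37194 + 190*(-157)*(-1/14742) = 37194 + 14915/7371 = 274171889/7371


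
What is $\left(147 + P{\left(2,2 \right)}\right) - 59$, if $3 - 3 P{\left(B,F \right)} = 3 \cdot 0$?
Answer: $89$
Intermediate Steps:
$P{\left(B,F \right)} = 1$ ($P{\left(B,F \right)} = 1 - \frac{3 \cdot 0}{3} = 1 - 0 = 1 + 0 = 1$)
$\left(147 + P{\left(2,2 \right)}\right) - 59 = \left(147 + 1\right) - 59 = 148 - 59 = 89$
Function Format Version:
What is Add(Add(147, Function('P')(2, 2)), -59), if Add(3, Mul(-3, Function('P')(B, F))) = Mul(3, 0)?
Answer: 89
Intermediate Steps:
Function('P')(B, F) = 1 (Function('P')(B, F) = Add(1, Mul(Rational(-1, 3), Mul(3, 0))) = Add(1, Mul(Rational(-1, 3), 0)) = Add(1, 0) = 1)
Add(Add(147, Function('P')(2, 2)), -59) = Add(Add(147, 1), -59) = Add(148, -59) = 89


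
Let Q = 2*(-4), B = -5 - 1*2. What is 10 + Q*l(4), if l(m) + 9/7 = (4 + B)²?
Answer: -362/7 ≈ -51.714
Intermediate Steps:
B = -7 (B = -5 - 2 = -7)
Q = -8
l(m) = 54/7 (l(m) = -9/7 + (4 - 7)² = -9/7 + (-3)² = -9/7 + 9 = 54/7)
10 + Q*l(4) = 10 - 8*54/7 = 10 - 432/7 = -362/7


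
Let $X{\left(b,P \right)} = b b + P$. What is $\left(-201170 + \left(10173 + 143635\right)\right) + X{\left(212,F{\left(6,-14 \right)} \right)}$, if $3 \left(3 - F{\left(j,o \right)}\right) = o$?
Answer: $- \frac{7231}{3} \approx -2410.3$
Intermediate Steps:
$F{\left(j,o \right)} = 3 - \frac{o}{3}$
$X{\left(b,P \right)} = P + b^{2}$ ($X{\left(b,P \right)} = b^{2} + P = P + b^{2}$)
$\left(-201170 + \left(10173 + 143635\right)\right) + X{\left(212,F{\left(6,-14 \right)} \right)} = \left(-201170 + \left(10173 + 143635\right)\right) + \left(\left(3 - - \frac{14}{3}\right) + 212^{2}\right) = \left(-201170 + 153808\right) + \left(\left(3 + \frac{14}{3}\right) + 44944\right) = -47362 + \left(\frac{23}{3} + 44944\right) = -47362 + \frac{134855}{3} = - \frac{7231}{3}$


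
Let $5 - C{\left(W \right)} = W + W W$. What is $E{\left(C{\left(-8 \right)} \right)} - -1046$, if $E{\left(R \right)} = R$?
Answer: $995$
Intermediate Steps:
$C{\left(W \right)} = 5 - W - W^{2}$ ($C{\left(W \right)} = 5 - \left(W + W W\right) = 5 - \left(W + W^{2}\right) = 5 - W - W^{2}$)
$E{\left(C{\left(-8 \right)} \right)} - -1046 = \left(5 - -8 - \left(-8\right)^{2}\right) - -1046 = \left(5 + 8 - 64\right) + 1046 = -51 + 1046 = 995$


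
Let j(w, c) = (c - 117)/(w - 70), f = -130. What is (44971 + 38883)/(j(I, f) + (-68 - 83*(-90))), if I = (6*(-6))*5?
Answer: 20963500/1850747 ≈ 11.327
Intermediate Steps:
I = -180 (I = -36*5 = -180)
j(w, c) = (-117 + c)/(-70 + w)
(44971 + 38883)/(j(I, f) + (-68 - 83*(-90))) = (44971 + 38883)/((-117 - 130)/(-70 - 180) + (-68 - 83*(-90))) = 83854/(-247/(-250) + (-68 + 7470)) = 83854/(-1/250*(-247) + 7402) = 83854/(247/250 + 7402) = 83854/(1850747/250) = 83854*(250/1850747) = 20963500/1850747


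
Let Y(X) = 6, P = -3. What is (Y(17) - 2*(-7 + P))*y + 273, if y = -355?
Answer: -8957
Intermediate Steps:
(Y(17) - 2*(-7 + P))*y + 273 = (6 - 2*(-7 - 3))*(-355) + 273 = (6 - 2*(-10))*(-355) + 273 = (6 + 20)*(-355) + 273 = 26*(-355) + 273 = -9230 + 273 = -8957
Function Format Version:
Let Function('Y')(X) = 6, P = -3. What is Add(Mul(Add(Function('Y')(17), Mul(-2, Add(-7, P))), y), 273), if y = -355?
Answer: -8957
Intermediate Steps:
Add(Mul(Add(Function('Y')(17), Mul(-2, Add(-7, P))), y), 273) = Add(Mul(Add(6, Mul(-2, Add(-7, -3))), -355), 273) = Add(Mul(Add(6, Mul(-2, -10)), -355), 273) = Add(Mul(Add(6, 20), -355), 273) = Add(Mul(26, -355), 273) = Add(-9230, 273) = -8957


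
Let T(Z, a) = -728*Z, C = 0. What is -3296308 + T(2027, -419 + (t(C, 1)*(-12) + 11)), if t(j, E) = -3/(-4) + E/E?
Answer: -4771964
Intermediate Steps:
t(j, E) = 7/4 (t(j, E) = -3*(-¼) + 1 = ¾ + 1 = 7/4)
-3296308 + T(2027, -419 + (t(C, 1)*(-12) + 11)) = -3296308 - 728*2027 = -3296308 - 1475656 = -4771964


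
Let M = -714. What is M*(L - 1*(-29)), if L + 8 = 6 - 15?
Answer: -8568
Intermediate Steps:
L = -17 (L = -8 + (6 - 15) = -8 - 9 = -17)
M*(L - 1*(-29)) = -714*(-17 - 1*(-29)) = -714*(-17 + 29) = -714*12 = -8568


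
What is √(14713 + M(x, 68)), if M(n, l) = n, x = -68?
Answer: √14645 ≈ 121.02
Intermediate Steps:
√(14713 + M(x, 68)) = √(14713 - 68) = √14645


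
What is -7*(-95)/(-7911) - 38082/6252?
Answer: -50904047/8243262 ≈ -6.1752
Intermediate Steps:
-7*(-95)/(-7911) - 38082/6252 = 665*(-1/7911) - 38082*1/6252 = -665/7911 - 6347/1042 = -50904047/8243262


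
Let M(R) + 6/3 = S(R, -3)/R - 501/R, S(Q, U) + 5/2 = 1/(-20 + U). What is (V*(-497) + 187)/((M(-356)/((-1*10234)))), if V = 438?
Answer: -847699742512/223 ≈ -3.8013e+9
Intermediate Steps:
S(Q, U) = -5/2 + 1/(-20 + U)
M(R) = -2 - 23163/(46*R) (M(R) = -2 + (((102 - 5*(-3))/(2*(-20 - 3)))/R - 501/R) = -2 + (((½)*(102 + 15)/(-23))/R - 501/R) = -2 + (((½)*(-1/23)*117)/R - 501/R) = -2 + (-117/(46*R) - 501/R) = -2 - 23163/(46*R))
(V*(-497) + 187)/((M(-356)/((-1*10234)))) = (438*(-497) + 187)/(((-2 - 23163/46/(-356))/((-1*10234)))) = (-217686 + 187)/(((-2 - 23163/46*(-1/356))/(-10234))) = -217499*(-10234/(-2 + 23163/16376)) = -217499/((-9589/16376*(-1/10234))) = -217499/223/3897488 = -217499*3897488/223 = -847699742512/223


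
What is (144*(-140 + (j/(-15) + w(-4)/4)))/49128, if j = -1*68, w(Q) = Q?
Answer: -⅖ ≈ -0.40000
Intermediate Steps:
j = -68
(144*(-140 + (j/(-15) + w(-4)/4)))/49128 = (144*(-140 + (-68/(-15) - 4/4)))/49128 = (144*(-140 + (-68*(-1/15) - 4*¼)))*(1/49128) = (144*(-140 + (68/15 - 1)))*(1/49128) = (144*(-140 + 53/15))*(1/49128) = (144*(-2047/15))*(1/49128) = -98256/5*1/49128 = -⅖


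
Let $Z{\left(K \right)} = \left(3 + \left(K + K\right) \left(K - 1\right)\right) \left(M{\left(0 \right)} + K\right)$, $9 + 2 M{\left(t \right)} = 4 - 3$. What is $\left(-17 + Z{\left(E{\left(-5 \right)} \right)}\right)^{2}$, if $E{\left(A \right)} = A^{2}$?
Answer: $637360516$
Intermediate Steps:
$M{\left(t \right)} = -4$ ($M{\left(t \right)} = - \frac{9}{2} + \frac{4 - 3}{2} = - \frac{9}{2} + \frac{1}{2} \cdot 1 = - \frac{9}{2} + \frac{1}{2} = -4$)
$Z{\left(K \right)} = \left(-4 + K\right) \left(3 + 2 K \left(-1 + K\right)\right)$ ($Z{\left(K \right)} = \left(3 + \left(K + K\right) \left(K - 1\right)\right) \left(-4 + K\right) = \left(3 + 2 K \left(-1 + K\right)\right) \left(-4 + K\right) = \left(-4 + K\right) \left(3 + 2 K \left(-1 + K\right)\right)$)
$\left(-17 + Z{\left(E{\left(-5 \right)} \right)}\right)^{2} = \left(-17 + \left(-12 - 10 \left(\left(-5\right)^{2}\right)^{2} + 2 \left(\left(-5\right)^{2}\right)^{3} + 11 \left(-5\right)^{2}\right)\right)^{2} = \left(-17 + \left(-12 - 10 \cdot 25^{2} + 2 \cdot 25^{3} + 11 \cdot 25\right)\right)^{2} = \left(-17 + \left(-12 - 6250 + 2 \cdot 15625 + 275\right)\right)^{2} = \left(-17 + \left(-12 - 6250 + 31250 + 275\right)\right)^{2} = \left(-17 + 25263\right)^{2} = 25246^{2} = 637360516$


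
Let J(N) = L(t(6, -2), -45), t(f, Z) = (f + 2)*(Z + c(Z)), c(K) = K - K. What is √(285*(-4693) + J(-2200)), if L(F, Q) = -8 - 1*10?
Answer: I*√1337523 ≈ 1156.5*I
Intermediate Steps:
c(K) = 0
t(f, Z) = Z*(2 + f) (t(f, Z) = (f + 2)*(Z + 0) = (2 + f)*Z = Z*(2 + f))
L(F, Q) = -18 (L(F, Q) = -8 - 10 = -18)
J(N) = -18
√(285*(-4693) + J(-2200)) = √(285*(-4693) - 18) = √(-1337505 - 18) = √(-1337523) = I*√1337523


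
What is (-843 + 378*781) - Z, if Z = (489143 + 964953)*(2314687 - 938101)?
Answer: -2001687901881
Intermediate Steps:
Z = 2001688196256 (Z = 1454096*1376586 = 2001688196256)
(-843 + 378*781) - Z = (-843 + 378*781) - 1*2001688196256 = (-843 + 295218) - 2001688196256 = 294375 - 2001688196256 = -2001687901881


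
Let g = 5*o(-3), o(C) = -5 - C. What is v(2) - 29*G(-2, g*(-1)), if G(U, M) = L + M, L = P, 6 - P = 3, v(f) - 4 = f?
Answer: -371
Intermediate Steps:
v(f) = 4 + f
g = -10 (g = 5*(-5 - 1*(-3)) = 5*(-5 + 3) = 5*(-2) = -10)
P = 3 (P = 6 - 1*3 = 6 - 3 = 3)
L = 3
G(U, M) = 3 + M
v(2) - 29*G(-2, g*(-1)) = (4 + 2) - 29*(3 - 10*(-1)) = 6 - 29*(3 + 10) = 6 - 29*13 = 6 - 377 = -371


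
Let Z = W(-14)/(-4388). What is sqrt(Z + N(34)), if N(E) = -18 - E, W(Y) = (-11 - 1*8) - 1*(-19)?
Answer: 2*I*sqrt(13) ≈ 7.2111*I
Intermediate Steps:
W(Y) = 0 (W(Y) = (-11 - 8) + 19 = -19 + 19 = 0)
Z = 0 (Z = 0/(-4388) = 0*(-1/4388) = 0)
sqrt(Z + N(34)) = sqrt(0 + (-18 - 1*34)) = sqrt(0 + (-18 - 34)) = sqrt(0 - 52) = sqrt(-52) = 2*I*sqrt(13)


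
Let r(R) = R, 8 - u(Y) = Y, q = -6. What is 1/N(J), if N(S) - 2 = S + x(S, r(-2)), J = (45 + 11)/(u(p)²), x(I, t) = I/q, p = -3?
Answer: 363/866 ≈ 0.41917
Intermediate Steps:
u(Y) = 8 - Y
x(I, t) = -I/6 (x(I, t) = I/(-6) = I*(-⅙) = -I/6)
J = 56/121 (J = (45 + 11)/((8 - 1*(-3))²) = 56/((8 + 3)²) = 56/(11²) = 56/121 ≈ 0.46281)
N(S) = 2 + 5*S/6 (N(S) = 2 + (S - S/6) = 2 + 5*S/6)
1/N(J) = 1/(2 + (⅚)*(56/121)) = 1/(2 + 140/363) = 1/(866/363) = 363/866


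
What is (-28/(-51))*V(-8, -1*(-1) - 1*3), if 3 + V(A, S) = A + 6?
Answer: -140/51 ≈ -2.7451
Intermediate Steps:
V(A, S) = 3 + A (V(A, S) = -3 + (A + 6) = -3 + (6 + A) = 3 + A)
(-28/(-51))*V(-8, -1*(-1) - 1*3) = (-28/(-51))*(3 - 8) = -1/51*(-28)*(-5) = (28/51)*(-5) = -140/51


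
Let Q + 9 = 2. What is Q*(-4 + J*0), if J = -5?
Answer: 28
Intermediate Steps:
Q = -7 (Q = -9 + 2 = -7)
Q*(-4 + J*0) = -7*(-4 - 5*0) = -7*(-4 + 0) = -7*(-4) = 28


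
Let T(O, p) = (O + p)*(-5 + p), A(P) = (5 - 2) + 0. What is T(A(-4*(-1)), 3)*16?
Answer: -192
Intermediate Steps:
A(P) = 3 (A(P) = 3 + 0 = 3)
T(O, p) = (-5 + p)*(O + p)
T(A(-4*(-1)), 3)*16 = (3² - 5*3 - 5*3 + 3*3)*16 = (9 - 15 - 15 + 9)*16 = -12*16 = -192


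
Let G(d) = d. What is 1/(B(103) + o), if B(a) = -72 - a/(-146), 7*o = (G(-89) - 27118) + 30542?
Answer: 1022/414047 ≈ 0.0024683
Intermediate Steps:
o = 3335/7 (o = ((-89 - 27118) + 30542)/7 = (-27207 + 30542)/7 = (1/7)*3335 = 3335/7 ≈ 476.43)
B(a) = -72 + a/146 (B(a) = -72 - a*(-1)/146 = -72 - (-1)*a/146 = -72 + a/146)
1/(B(103) + o) = 1/((-72 + (1/146)*103) + 3335/7) = 1/((-72 + 103/146) + 3335/7) = 1/(-10409/146 + 3335/7) = 1/(414047/1022) = 1022/414047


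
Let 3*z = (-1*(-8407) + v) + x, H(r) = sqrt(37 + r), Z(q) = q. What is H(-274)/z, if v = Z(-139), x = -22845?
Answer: -I*sqrt(237)/4859 ≈ -0.0031683*I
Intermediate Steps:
v = -139
z = -4859 (z = ((-1*(-8407) - 139) - 22845)/3 = ((8407 - 139) - 22845)/3 = (8268 - 22845)/3 = (1/3)*(-14577) = -4859)
H(-274)/z = sqrt(37 - 274)/(-4859) = sqrt(-237)*(-1/4859) = (I*sqrt(237))*(-1/4859) = -I*sqrt(237)/4859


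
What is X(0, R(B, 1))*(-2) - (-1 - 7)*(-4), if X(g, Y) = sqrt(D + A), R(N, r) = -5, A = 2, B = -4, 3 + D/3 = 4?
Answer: -32 - 2*sqrt(5) ≈ -36.472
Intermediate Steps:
D = 3 (D = -9 + 3*4 = -9 + 12 = 3)
X(g, Y) = sqrt(5) (X(g, Y) = sqrt(3 + 2) = sqrt(5))
X(0, R(B, 1))*(-2) - (-1 - 7)*(-4) = sqrt(5)*(-2) - (-1 - 7)*(-4) = -2*sqrt(5) - (-8)*(-4) = -2*sqrt(5) - 1*32 = -2*sqrt(5) - 32 = -32 - 2*sqrt(5)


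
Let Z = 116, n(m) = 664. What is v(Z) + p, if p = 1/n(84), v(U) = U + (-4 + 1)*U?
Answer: -154047/664 ≈ -232.00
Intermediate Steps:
v(U) = -2*U (v(U) = U - 3*U = -2*U)
p = 1/664 ≈ 0.0015060
v(Z) + p = -2*116 + 1/664 = -232 + 1/664 = -154047/664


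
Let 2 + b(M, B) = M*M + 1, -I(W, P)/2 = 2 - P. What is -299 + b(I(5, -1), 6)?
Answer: -264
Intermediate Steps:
I(W, P) = -4 + 2*P (I(W, P) = -2*(2 - P) = -4 + 2*P)
b(M, B) = -1 + M**2 (b(M, B) = -2 + (M*M + 1) = -2 + (M**2 + 1) = -2 + (1 + M**2) = -1 + M**2)
-299 + b(I(5, -1), 6) = -299 + (-1 + (-4 + 2*(-1))**2) = -299 + (-1 + (-4 - 2)**2) = -299 + (-1 + (-6)**2) = -299 + (-1 + 36) = -299 + 35 = -264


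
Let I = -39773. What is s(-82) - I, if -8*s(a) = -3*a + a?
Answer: 79505/2 ≈ 39753.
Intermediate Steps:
s(a) = a/4 (s(a) = -(-3*a + a)/8 = -(-1)*a/4 = a/4)
s(-82) - I = (¼)*(-82) - 1*(-39773) = -41/2 + 39773 = 79505/2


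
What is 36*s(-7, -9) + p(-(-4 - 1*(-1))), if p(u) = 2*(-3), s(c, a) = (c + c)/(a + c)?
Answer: 51/2 ≈ 25.500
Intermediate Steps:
s(c, a) = 2*c/(a + c) (s(c, a) = (2*c)/(a + c) = 2*c/(a + c))
p(u) = -6
36*s(-7, -9) + p(-(-4 - 1*(-1))) = 36*(2*(-7)/(-9 - 7)) - 6 = 36*(2*(-7)/(-16)) - 6 = 36*(2*(-7)*(-1/16)) - 6 = 36*(7/8) - 6 = 63/2 - 6 = 51/2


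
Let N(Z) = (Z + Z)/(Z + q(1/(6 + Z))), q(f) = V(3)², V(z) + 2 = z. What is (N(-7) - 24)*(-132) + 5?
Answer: 2865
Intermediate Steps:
V(z) = -2 + z
q(f) = 1 (q(f) = (-2 + 3)² = 1² = 1)
N(Z) = 2*Z/(1 + Z) (N(Z) = (Z + Z)/(Z + 1) = (2*Z)/(1 + Z) = 2*Z/(1 + Z))
(N(-7) - 24)*(-132) + 5 = (2*(-7)/(1 - 7) - 24)*(-132) + 5 = (2*(-7)/(-6) - 24)*(-132) + 5 = (2*(-7)*(-⅙) - 24)*(-132) + 5 = (7/3 - 24)*(-132) + 5 = -65/3*(-132) + 5 = 2860 + 5 = 2865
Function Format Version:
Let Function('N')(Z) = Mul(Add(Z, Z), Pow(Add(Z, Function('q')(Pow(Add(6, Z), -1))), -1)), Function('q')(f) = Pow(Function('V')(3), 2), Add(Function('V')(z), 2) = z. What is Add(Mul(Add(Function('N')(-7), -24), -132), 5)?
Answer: 2865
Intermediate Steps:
Function('V')(z) = Add(-2, z)
Function('q')(f) = 1 (Function('q')(f) = Pow(Add(-2, 3), 2) = Pow(1, 2) = 1)
Function('N')(Z) = Mul(2, Z, Pow(Add(1, Z), -1)) (Function('N')(Z) = Mul(Add(Z, Z), Pow(Add(Z, 1), -1)) = Mul(Mul(2, Z), Pow(Add(1, Z), -1)) = Mul(2, Z, Pow(Add(1, Z), -1)))
Add(Mul(Add(Function('N')(-7), -24), -132), 5) = Add(Mul(Add(Mul(2, -7, Pow(Add(1, -7), -1)), -24), -132), 5) = Add(Mul(Add(Mul(2, -7, Pow(-6, -1)), -24), -132), 5) = Add(Mul(Add(Mul(2, -7, Rational(-1, 6)), -24), -132), 5) = Add(Mul(Add(Rational(7, 3), -24), -132), 5) = Add(Mul(Rational(-65, 3), -132), 5) = Add(2860, 5) = 2865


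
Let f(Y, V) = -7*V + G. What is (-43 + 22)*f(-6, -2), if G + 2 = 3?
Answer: -315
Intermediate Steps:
G = 1 (G = -2 + 3 = 1)
f(Y, V) = 1 - 7*V (f(Y, V) = -7*V + 1 = 1 - 7*V)
(-43 + 22)*f(-6, -2) = (-43 + 22)*(1 - 7*(-2)) = -21*(1 + 14) = -21*15 = -315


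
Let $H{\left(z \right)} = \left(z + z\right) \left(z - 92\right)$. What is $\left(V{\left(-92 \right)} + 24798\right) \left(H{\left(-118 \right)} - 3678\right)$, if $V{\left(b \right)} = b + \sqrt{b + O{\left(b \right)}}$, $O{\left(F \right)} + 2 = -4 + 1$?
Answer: $1133560692 + 45882 i \sqrt{97} \approx 1.1336 \cdot 10^{9} + 4.5189 \cdot 10^{5} i$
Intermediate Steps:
$H{\left(z \right)} = 2 z \left(-92 + z\right)$
$O{\left(F \right)} = -5$ ($O{\left(F \right)} = -2 + \left(-4 + 1\right) = -2 - 3 = -5$)
$V{\left(b \right)} = b + \sqrt{-5 + b}$ ($V{\left(b \right)} = b + \sqrt{b - 5} = b + \sqrt{-5 + b}$)
$\left(V{\left(-92 \right)} + 24798\right) \left(H{\left(-118 \right)} - 3678\right) = \left(\left(-92 + \sqrt{-5 - 92}\right) + 24798\right) \left(2 \left(-118\right) \left(-92 - 118\right) - 3678\right) = \left(\left(-92 + \sqrt{-97}\right) + 24798\right) \left(2 \left(-118\right) \left(-210\right) - 3678\right) = \left(\left(-92 + i \sqrt{97}\right) + 24798\right) \left(49560 - 3678\right) = \left(24706 + i \sqrt{97}\right) 45882 = 1133560692 + 45882 i \sqrt{97}$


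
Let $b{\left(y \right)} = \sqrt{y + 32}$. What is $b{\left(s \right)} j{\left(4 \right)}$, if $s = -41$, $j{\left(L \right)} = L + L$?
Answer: $24 i \approx 24.0 i$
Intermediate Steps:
$j{\left(L \right)} = 2 L$
$b{\left(y \right)} = \sqrt{32 + y}$
$b{\left(s \right)} j{\left(4 \right)} = \sqrt{32 - 41} \cdot 2 \cdot 4 = \sqrt{-9} \cdot 8 = 3 i 8 = 24 i$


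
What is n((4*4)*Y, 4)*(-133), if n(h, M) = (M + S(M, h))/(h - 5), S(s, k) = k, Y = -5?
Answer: -10108/85 ≈ -118.92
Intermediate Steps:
n(h, M) = (M + h)/(-5 + h) (n(h, M) = (M + h)/(h - 5) = (M + h)/(-5 + h))
n((4*4)*Y, 4)*(-133) = ((4 + (4*4)*(-5))/(-5 + (4*4)*(-5)))*(-133) = ((4 + 16*(-5))/(-5 + 16*(-5)))*(-133) = ((4 - 80)/(-5 - 80))*(-133) = (-76/(-85))*(-133) = -1/85*(-76)*(-133) = (76/85)*(-133) = -10108/85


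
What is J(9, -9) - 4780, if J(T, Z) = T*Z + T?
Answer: -4852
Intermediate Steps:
J(T, Z) = T + T*Z
J(9, -9) - 4780 = 9*(1 - 9) - 4780 = 9*(-8) - 4780 = -72 - 4780 = -4852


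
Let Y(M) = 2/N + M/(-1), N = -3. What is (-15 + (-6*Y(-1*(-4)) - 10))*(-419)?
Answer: -1257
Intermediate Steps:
Y(M) = -2/3 - M (Y(M) = 2/(-3) + M/(-1) = 2*(-1/3) + M*(-1) = -2/3 - M)
(-15 + (-6*Y(-1*(-4)) - 10))*(-419) = (-15 + (-6*(-2/3 - (-1)*(-4)) - 10))*(-419) = (-15 + (-6*(-2/3 - 1*4) - 10))*(-419) = (-15 + (-6*(-2/3 - 4) - 10))*(-419) = (-15 + (-6*(-14/3) - 10))*(-419) = (-15 + (28 - 10))*(-419) = (-15 + 18)*(-419) = 3*(-419) = -1257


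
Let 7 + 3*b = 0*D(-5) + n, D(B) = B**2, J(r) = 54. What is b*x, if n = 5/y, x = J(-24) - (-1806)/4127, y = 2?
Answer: -336996/4127 ≈ -81.656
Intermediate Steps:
x = 224664/4127 (x = 54 - (-1806)/4127 = 54 - 1*(-1806/4127) = 54 + 1806/4127 = 224664/4127 ≈ 54.438)
n = 5/2 ≈ 2.5000
b = -3/2 (b = -7/3 + (0*(-5)**2 + 5/2)/3 = -7/3 + (0*25 + 5/2)/3 = -7/3 + (0 + 5/2)/3 = -7/3 + (1/3)*(5/2) = -7/3 + 5/6 = -3/2 ≈ -1.5000)
b*x = -3/2*224664/4127 = -336996/4127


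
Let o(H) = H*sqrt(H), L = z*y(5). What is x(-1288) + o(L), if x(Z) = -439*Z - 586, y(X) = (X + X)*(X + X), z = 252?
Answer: 564846 + 1512000*sqrt(7) ≈ 4.5652e+6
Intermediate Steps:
y(X) = 4*X**2 (y(X) = (2*X)*(2*X) = 4*X**2)
L = 25200 (L = 252*(4*5**2) = 252*(4*25) = 252*100 = 25200)
o(H) = H**(3/2)
x(Z) = -586 - 439*Z
x(-1288) + o(L) = (-586 - 439*(-1288)) + 25200**(3/2) = (-586 + 565432) + 1512000*sqrt(7) = 564846 + 1512000*sqrt(7)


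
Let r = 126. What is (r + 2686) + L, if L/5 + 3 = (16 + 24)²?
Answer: 10797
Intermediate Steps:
L = 7985 (L = -15 + 5*(16 + 24)² = -15 + 5*40² = -15 + 5*1600 = -15 + 8000 = 7985)
(r + 2686) + L = (126 + 2686) + 7985 = 2812 + 7985 = 10797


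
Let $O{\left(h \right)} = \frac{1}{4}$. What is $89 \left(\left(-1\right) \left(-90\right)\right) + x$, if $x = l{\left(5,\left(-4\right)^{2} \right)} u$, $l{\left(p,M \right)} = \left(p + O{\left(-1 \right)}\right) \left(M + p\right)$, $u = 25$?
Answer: $\frac{43065}{4} \approx 10766.0$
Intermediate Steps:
$O{\left(h \right)} = \frac{1}{4}$
$l{\left(p,M \right)} = \left(\frac{1}{4} + p\right) \left(M + p\right)$ ($l{\left(p,M \right)} = \left(p + \frac{1}{4}\right) \left(M + p\right) = \left(\frac{1}{4} + p\right) \left(M + p\right)$)
$x = \frac{11025}{4}$ ($x = \left(5^{2} + \frac{\left(-4\right)^{2}}{4} + \frac{1}{4} \cdot 5 + \left(-4\right)^{2} \cdot 5\right) 25 = \left(25 + \frac{1}{4} \cdot 16 + \frac{5}{4} + 16 \cdot 5\right) 25 = \left(25 + 4 + \frac{5}{4} + 80\right) 25 = \frac{441}{4} \cdot 25 = \frac{11025}{4} \approx 2756.3$)
$89 \left(\left(-1\right) \left(-90\right)\right) + x = 89 \left(\left(-1\right) \left(-90\right)\right) + \frac{11025}{4} = 89 \cdot 90 + \frac{11025}{4} = 8010 + \frac{11025}{4} = \frac{43065}{4}$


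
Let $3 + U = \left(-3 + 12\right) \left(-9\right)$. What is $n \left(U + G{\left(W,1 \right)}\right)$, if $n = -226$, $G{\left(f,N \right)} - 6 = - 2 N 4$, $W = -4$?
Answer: $19436$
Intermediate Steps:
$U = -84$ ($U = -3 + \left(-3 + 12\right) \left(-9\right) = -3 + 9 \left(-9\right) = -3 - 81 = -84$)
$G{\left(f,N \right)} = 6 - 8 N$ ($G{\left(f,N \right)} = 6 + - 2 N 4 = 6 - 8 N$)
$n \left(U + G{\left(W,1 \right)}\right) = - 226 \left(-84 + \left(6 - 8\right)\right) = - 226 \left(-84 - 2\right) = \left(-226\right) \left(-86\right) = 19436$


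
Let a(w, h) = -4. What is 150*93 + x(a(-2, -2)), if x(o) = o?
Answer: 13946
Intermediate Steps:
150*93 + x(a(-2, -2)) = 150*93 - 4 = 13950 - 4 = 13946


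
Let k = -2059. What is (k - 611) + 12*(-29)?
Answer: -3018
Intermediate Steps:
(k - 611) + 12*(-29) = (-2059 - 611) + 12*(-29) = -2670 - 348 = -3018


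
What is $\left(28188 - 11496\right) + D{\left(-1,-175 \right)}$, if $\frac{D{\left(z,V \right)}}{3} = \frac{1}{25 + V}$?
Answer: $\frac{834599}{50} \approx 16692.0$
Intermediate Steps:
$D{\left(z,V \right)} = \frac{3}{25 + V}$
$\left(28188 - 11496\right) + D{\left(-1,-175 \right)} = \left(28188 - 11496\right) + \frac{3}{25 - 175} = 16692 + \frac{3}{-150} = 16692 + 3 \left(- \frac{1}{150}\right) = 16692 - \frac{1}{50} = \frac{834599}{50}$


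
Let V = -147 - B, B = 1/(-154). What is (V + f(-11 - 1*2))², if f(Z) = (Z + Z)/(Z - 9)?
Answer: 504227025/23716 ≈ 21261.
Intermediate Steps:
f(Z) = 2*Z/(-9 + Z) (f(Z) = (2*Z)/(-9 + Z) = 2*Z/(-9 + Z))
B = -1/154 ≈ -0.0064935
V = -22637/154 (V = -147 - 1*(-1/154) = -147 + 1/154 = -22637/154 ≈ -146.99)
(V + f(-11 - 1*2))² = (-22637/154 + 2*(-11 - 1*2)/(-9 + (-11 - 1*2)))² = (-22637/154 + 2*(-11 - 2)/(-9 + (-11 - 2)))² = (-22637/154 + 2*(-13)/(-9 - 13))² = (-22637/154 + 2*(-13)/(-22))² = (-22637/154 + 2*(-13)*(-1/22))² = (-22637/154 + 13/11)² = (-22455/154)² = 504227025/23716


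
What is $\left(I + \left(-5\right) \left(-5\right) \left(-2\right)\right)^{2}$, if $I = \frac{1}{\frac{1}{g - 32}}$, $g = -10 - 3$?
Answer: $9025$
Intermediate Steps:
$g = -13$
$I = -45$ ($I = \frac{1}{\frac{1}{-13 - 32}} = \frac{1}{\frac{1}{-45}} = \frac{1}{- \frac{1}{45}} = -45$)
$\left(I + \left(-5\right) \left(-5\right) \left(-2\right)\right)^{2} = \left(-45 + \left(-5\right) \left(-5\right) \left(-2\right)\right)^{2} = \left(-45 + 25 \left(-2\right)\right)^{2} = \left(-45 - 50\right)^{2} = \left(-95\right)^{2} = 9025$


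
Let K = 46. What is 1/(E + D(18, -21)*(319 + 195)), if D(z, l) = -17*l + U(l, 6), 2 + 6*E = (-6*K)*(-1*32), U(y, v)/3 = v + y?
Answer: 3/485519 ≈ 6.1790e-6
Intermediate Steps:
U(y, v) = 3*v + 3*y (U(y, v) = 3*(v + y) = 3*v + 3*y)
E = 4415/3 (E = -⅓ + ((-6*46)*(-1*32))/6 = -⅓ + (-276*(-32))/6 = -⅓ + (⅙)*8832 = -⅓ + 1472 = 4415/3 ≈ 1471.7)
D(z, l) = 18 - 14*l (D(z, l) = -17*l + (3*6 + 3*l) = -17*l + (18 + 3*l) = 18 - 14*l)
1/(E + D(18, -21)*(319 + 195)) = 1/(4415/3 + (18 - 14*(-21))*(319 + 195)) = 1/(4415/3 + (18 + 294)*514) = 1/(4415/3 + 312*514) = 1/(4415/3 + 160368) = 1/(485519/3) = 3/485519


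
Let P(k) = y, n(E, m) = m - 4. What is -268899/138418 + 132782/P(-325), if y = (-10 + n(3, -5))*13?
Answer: -1418910533/2629942 ≈ -539.52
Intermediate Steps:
n(E, m) = -4 + m
y = -247 (y = (-10 + (-4 - 5))*13 = (-10 - 9)*13 = -19*13 = -247)
P(k) = -247
-268899/138418 + 132782/P(-325) = -268899/138418 + 132782/(-247) = -268899*1/138418 + 132782*(-1/247) = -268899/138418 - 10214/19 = -1418910533/2629942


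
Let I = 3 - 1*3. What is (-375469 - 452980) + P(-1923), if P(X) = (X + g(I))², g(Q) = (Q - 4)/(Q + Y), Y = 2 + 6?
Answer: 11485613/4 ≈ 2.8714e+6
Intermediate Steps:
I = 0 (I = 3 - 3 = 0)
Y = 8
g(Q) = (-4 + Q)/(8 + Q) (g(Q) = (Q - 4)/(Q + 8) = (-4 + Q)/(8 + Q))
P(X) = (-½ + X)² (P(X) = (X + (-4 + 0)/(8 + 0))² = (X - 4/8)² = (X + (⅛)*(-4))² = (X - ½)² = (-½ + X)²)
(-375469 - 452980) + P(-1923) = (-375469 - 452980) + (-1 + 2*(-1923))²/4 = -828449 + (-1 - 3846)²/4 = -828449 + (¼)*(-3847)² = -828449 + (¼)*14799409 = -828449 + 14799409/4 = 11485613/4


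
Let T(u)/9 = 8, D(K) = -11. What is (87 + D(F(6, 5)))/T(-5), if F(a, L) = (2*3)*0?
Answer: 19/18 ≈ 1.0556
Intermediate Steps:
F(a, L) = 0 (F(a, L) = 6*0 = 0)
T(u) = 72 (T(u) = 9*8 = 72)
(87 + D(F(6, 5)))/T(-5) = (87 - 11)/72 = (1/72)*76 = 19/18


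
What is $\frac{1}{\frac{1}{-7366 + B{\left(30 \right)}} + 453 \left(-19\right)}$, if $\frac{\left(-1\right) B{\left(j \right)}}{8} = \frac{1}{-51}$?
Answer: $- \frac{375658}{3233288457} \approx -0.00011618$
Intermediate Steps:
$B{\left(j \right)} = \frac{8}{51}$ ($B{\left(j \right)} = - \frac{8}{-51} = \left(-8\right) \left(- \frac{1}{51}\right) = \frac{8}{51}$)
$\frac{1}{\frac{1}{-7366 + B{\left(30 \right)}} + 453 \left(-19\right)} = \frac{1}{\frac{1}{-7366 + \frac{8}{51}} + 453 \left(-19\right)} = \frac{1}{\frac{1}{- \frac{375658}{51}} - 8607} = \frac{1}{- \frac{51}{375658} - 8607} = \frac{1}{- \frac{3233288457}{375658}} = - \frac{375658}{3233288457}$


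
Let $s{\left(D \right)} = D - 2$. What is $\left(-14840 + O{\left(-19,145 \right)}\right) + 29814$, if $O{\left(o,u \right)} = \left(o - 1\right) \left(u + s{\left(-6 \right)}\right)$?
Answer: $12234$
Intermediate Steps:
$s{\left(D \right)} = -2 + D$ ($s{\left(D \right)} = D - 2 = -2 + D$)
$O{\left(o,u \right)} = \left(-1 + o\right) \left(-8 + u\right)$ ($O{\left(o,u \right)} = \left(o - 1\right) \left(u - 8\right) = \left(-1 + o\right) \left(u - 8\right) = \left(-1 + o\right) \left(-8 + u\right)$)
$\left(-14840 + O{\left(-19,145 \right)}\right) + 29814 = \left(-14840 - 2740\right) + 29814 = -17580 + 29814 = 12234$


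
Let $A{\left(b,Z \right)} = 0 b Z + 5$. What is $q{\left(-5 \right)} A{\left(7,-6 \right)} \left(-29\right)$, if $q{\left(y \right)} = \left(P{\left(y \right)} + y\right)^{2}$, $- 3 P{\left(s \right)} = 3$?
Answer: $-5220$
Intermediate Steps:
$P{\left(s \right)} = -1$ ($P{\left(s \right)} = \left(- \frac{1}{3}\right) 3 = -1$)
$q{\left(y \right)} = \left(-1 + y\right)^{2}$
$A{\left(b,Z \right)} = 5$ ($A{\left(b,Z \right)} = 0 Z + 5 = 0 + 5 = 5$)
$q{\left(-5 \right)} A{\left(7,-6 \right)} \left(-29\right) = \left(-1 - 5\right)^{2} \cdot 5 \left(-29\right) = \left(-6\right)^{2} \cdot 5 \left(-29\right) = 36 \cdot 5 \left(-29\right) = 180 \left(-29\right) = -5220$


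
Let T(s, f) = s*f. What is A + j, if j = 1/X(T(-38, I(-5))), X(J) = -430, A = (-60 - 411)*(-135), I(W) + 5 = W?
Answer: 27341549/430 ≈ 63585.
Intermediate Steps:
I(W) = -5 + W
A = 63585 (A = -471*(-135) = 63585)
T(s, f) = f*s
j = -1/430 (j = 1/(-430) = -1/430 ≈ -0.0023256)
A + j = 63585 - 1/430 = 27341549/430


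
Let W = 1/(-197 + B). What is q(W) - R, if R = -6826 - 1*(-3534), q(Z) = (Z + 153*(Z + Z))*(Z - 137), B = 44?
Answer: 83497762/23409 ≈ 3566.9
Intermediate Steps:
W = -1/153 (W = 1/(-197 + 44) = 1/(-153) = -1/153 ≈ -0.0065359)
q(Z) = 307*Z*(-137 + Z) (q(Z) = (Z + 153*(2*Z))*(-137 + Z) = (Z + 306*Z)*(-137 + Z) = (307*Z)*(-137 + Z) = 307*Z*(-137 + Z))
R = -3292 (R = -6826 + 3534 = -3292)
q(W) - R = 307*(-1/153)*(-137 - 1/153) - 1*(-3292) = 307*(-1/153)*(-20962/153) + 3292 = 6435334/23409 + 3292 = 83497762/23409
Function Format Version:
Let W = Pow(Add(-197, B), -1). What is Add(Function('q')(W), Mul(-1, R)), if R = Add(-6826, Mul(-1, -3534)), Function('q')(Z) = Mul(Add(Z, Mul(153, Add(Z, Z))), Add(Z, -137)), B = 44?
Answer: Rational(83497762, 23409) ≈ 3566.9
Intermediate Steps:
W = Rational(-1, 153) (W = Pow(Add(-197, 44), -1) = Pow(-153, -1) = Rational(-1, 153) ≈ -0.0065359)
Function('q')(Z) = Mul(307, Z, Add(-137, Z)) (Function('q')(Z) = Mul(Add(Z, Mul(153, Mul(2, Z))), Add(-137, Z)) = Mul(Add(Z, Mul(306, Z)), Add(-137, Z)) = Mul(Mul(307, Z), Add(-137, Z)) = Mul(307, Z, Add(-137, Z)))
R = -3292 (R = Add(-6826, 3534) = -3292)
Add(Function('q')(W), Mul(-1, R)) = Add(Mul(307, Rational(-1, 153), Add(-137, Rational(-1, 153))), Mul(-1, -3292)) = Add(Mul(307, Rational(-1, 153), Rational(-20962, 153)), 3292) = Add(Rational(6435334, 23409), 3292) = Rational(83497762, 23409)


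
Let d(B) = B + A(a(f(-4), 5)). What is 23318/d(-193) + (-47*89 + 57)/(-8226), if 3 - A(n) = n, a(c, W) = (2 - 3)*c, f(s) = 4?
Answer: -15920536/127503 ≈ -124.86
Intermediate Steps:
a(c, W) = -c
A(n) = 3 - n
d(B) = 7 + B (d(B) = B + (3 - (-1)*4) = B + (3 - 1*(-4)) = B + (3 + 4) = B + 7 = 7 + B)
23318/d(-193) + (-47*89 + 57)/(-8226) = 23318/(7 - 193) + (-47*89 + 57)/(-8226) = 23318/(-186) + (-4183 + 57)*(-1/8226) = 23318*(-1/186) - 4126*(-1/8226) = -11659/93 + 2063/4113 = -15920536/127503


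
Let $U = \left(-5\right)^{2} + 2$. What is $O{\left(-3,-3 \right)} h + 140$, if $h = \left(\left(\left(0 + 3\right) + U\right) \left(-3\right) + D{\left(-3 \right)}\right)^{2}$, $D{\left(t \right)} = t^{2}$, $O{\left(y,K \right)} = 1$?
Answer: $6701$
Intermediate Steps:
$U = 27$ ($U = 25 + 2 = 27$)
$h = 6561$ ($h = \left(\left(\left(0 + 3\right) + 27\right) \left(-3\right) + \left(-3\right)^{2}\right)^{2} = \left(\left(3 + 27\right) \left(-3\right) + 9\right)^{2} = \left(30 \left(-3\right) + 9\right)^{2} = \left(-90 + 9\right)^{2} = \left(-81\right)^{2} = 6561$)
$O{\left(-3,-3 \right)} h + 140 = 1 \cdot 6561 + 140 = 6561 + 140 = 6701$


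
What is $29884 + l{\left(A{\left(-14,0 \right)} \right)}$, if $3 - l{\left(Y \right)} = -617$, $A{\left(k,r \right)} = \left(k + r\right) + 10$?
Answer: $30504$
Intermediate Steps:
$A{\left(k,r \right)} = 10 + k + r$
$l{\left(Y \right)} = 620$ ($l{\left(Y \right)} = 3 - -617 = 3 + 617 = 620$)
$29884 + l{\left(A{\left(-14,0 \right)} \right)} = 29884 + 620 = 30504$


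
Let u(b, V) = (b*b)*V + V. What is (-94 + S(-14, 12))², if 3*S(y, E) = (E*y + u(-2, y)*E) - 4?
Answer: 1674436/9 ≈ 1.8605e+5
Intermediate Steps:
u(b, V) = V + V*b² (u(b, V) = b²*V + V = V*b² + V = V + V*b²)
S(y, E) = -4/3 + 2*E*y (S(y, E) = ((E*y + (y*(1 + (-2)²))*E) - 4)/3 = ((E*y + (y*(1 + 4))*E) - 4)/3 = ((E*y + (y*5)*E) - 4)/3 = ((E*y + (5*y)*E) - 4)/3 = ((E*y + 5*E*y) - 4)/3 = (6*E*y - 4)/3 = (-4 + 6*E*y)/3 = -4/3 + 2*E*y)
(-94 + S(-14, 12))² = (-94 + (-4/3 + 2*12*(-14)))² = (-94 + (-4/3 - 336))² = (-94 - 1012/3)² = (-1294/3)² = 1674436/9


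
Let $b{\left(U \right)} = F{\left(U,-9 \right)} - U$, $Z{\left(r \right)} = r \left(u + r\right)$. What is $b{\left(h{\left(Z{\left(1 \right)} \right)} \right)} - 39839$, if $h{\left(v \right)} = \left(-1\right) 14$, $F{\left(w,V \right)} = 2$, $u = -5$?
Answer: $-39823$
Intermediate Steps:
$Z{\left(r \right)} = r \left(-5 + r\right)$
$h{\left(v \right)} = -14$
$b{\left(U \right)} = 2 - U$
$b{\left(h{\left(Z{\left(1 \right)} \right)} \right)} - 39839 = \left(2 - -14\right) - 39839 = \left(2 + 14\right) - 39839 = 16 - 39839 = -39823$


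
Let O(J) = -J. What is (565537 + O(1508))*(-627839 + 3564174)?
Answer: 1656178093715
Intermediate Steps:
(565537 + O(1508))*(-627839 + 3564174) = (565537 - 1*1508)*(-627839 + 3564174) = (565537 - 1508)*2936335 = 564029*2936335 = 1656178093715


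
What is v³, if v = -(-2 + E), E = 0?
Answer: 8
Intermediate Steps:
v = 2 (v = -(-2 + 0) = -1*(-2) = 2)
v³ = 2³ = 8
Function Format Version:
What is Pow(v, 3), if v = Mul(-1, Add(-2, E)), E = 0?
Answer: 8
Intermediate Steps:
v = 2 (v = Mul(-1, Add(-2, 0)) = Mul(-1, -2) = 2)
Pow(v, 3) = Pow(2, 3) = 8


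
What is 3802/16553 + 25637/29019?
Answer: 534699499/480351507 ≈ 1.1131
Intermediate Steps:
3802/16553 + 25637/29019 = 534699499/480351507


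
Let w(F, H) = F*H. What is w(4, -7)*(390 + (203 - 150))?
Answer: -12404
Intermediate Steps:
w(4, -7)*(390 + (203 - 150)) = (4*(-7))*(390 + (203 - 150)) = -28*(390 + 53) = -28*443 = -12404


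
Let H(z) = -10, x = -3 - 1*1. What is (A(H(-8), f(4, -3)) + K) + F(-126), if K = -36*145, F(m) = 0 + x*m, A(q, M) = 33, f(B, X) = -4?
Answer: -4683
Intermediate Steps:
x = -4 (x = -3 - 1 = -4)
F(m) = -4*m (F(m) = 0 - 4*m = -4*m)
K = -5220 (K = -1*5220 = -5220)
(A(H(-8), f(4, -3)) + K) + F(-126) = (33 - 5220) - 4*(-126) = -5187 + 504 = -4683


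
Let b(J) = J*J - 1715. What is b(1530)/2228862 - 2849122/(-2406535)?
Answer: 11979630333139/5363834413170 ≈ 2.2334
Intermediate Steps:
b(J) = -1715 + J² (b(J) = J² - 1715 = -1715 + J²)
b(1530)/2228862 - 2849122/(-2406535) = (-1715 + 1530²)/2228862 - 2849122/(-2406535) = (-1715 + 2340900)*(1/2228862) - 2849122*(-1/2406535) = 2339185*(1/2228862) + 2849122/2406535 = 2339185/2228862 + 2849122/2406535 = 11979630333139/5363834413170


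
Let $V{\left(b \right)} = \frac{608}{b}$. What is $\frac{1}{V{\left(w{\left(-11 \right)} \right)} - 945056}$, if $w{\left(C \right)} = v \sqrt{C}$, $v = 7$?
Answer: $- \frac{15918287}{15043672650624} + \frac{133 i \sqrt{11}}{15043672650624} \approx -1.0581 \cdot 10^{-6} + 2.9322 \cdot 10^{-11} i$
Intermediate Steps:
$w{\left(C \right)} = 7 \sqrt{C}$
$\frac{1}{V{\left(w{\left(-11 \right)} \right)} - 945056} = \frac{1}{\frac{608}{7 \sqrt{-11}} - 945056} = \frac{1}{\frac{608}{7 i \sqrt{11}} - 945056} = \frac{1}{608 \left(- \frac{i \sqrt{11}}{77}\right) - 945056} = \frac{1}{- \frac{608 i \sqrt{11}}{77} - 945056} = \frac{1}{-945056 - \frac{608 i \sqrt{11}}{77}}$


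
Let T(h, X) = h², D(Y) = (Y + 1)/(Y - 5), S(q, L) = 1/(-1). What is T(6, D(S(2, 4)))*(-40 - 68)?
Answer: -3888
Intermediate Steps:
S(q, L) = -1
D(Y) = (1 + Y)/(-5 + Y)
T(6, D(S(2, 4)))*(-40 - 68) = 6²*(-40 - 68) = 36*(-108) = -3888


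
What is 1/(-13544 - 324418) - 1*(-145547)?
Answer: 49189355213/337962 ≈ 1.4555e+5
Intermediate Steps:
1/(-13544 - 324418) - 1*(-145547) = 1/(-337962) + 145547 = -1/337962 + 145547 = 49189355213/337962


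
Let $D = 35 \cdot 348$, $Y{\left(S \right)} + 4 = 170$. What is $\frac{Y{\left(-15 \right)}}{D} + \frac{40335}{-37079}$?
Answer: $- \frac{4950257}{4608390} \approx -1.0742$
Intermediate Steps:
$Y{\left(S \right)} = 166$ ($Y{\left(S \right)} = -4 + 170 = 166$)
$D = 12180$
$\frac{Y{\left(-15 \right)}}{D} + \frac{40335}{-37079} = \frac{166}{12180} + \frac{40335}{-37079} = 166 \cdot \frac{1}{12180} + 40335 \left(- \frac{1}{37079}\right) = \frac{83}{6090} - \frac{40335}{37079} = - \frac{4950257}{4608390}$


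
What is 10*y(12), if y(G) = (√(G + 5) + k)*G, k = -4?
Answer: -480 + 120*√17 ≈ 14.773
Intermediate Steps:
y(G) = G*(-4 + √(5 + G)) (y(G) = (√(G + 5) - 4)*G = (√(5 + G) - 4)*G = (-4 + √(5 + G))*G = G*(-4 + √(5 + G)))
10*y(12) = 10*(12*(-4 + √(5 + 12))) = 10*(12*(-4 + √17)) = 10*(-48 + 12*√17) = -480 + 120*√17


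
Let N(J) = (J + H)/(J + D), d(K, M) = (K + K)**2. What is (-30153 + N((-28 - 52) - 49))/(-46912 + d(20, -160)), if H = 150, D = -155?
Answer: 2854491/4289536 ≈ 0.66545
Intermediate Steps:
d(K, M) = 4*K**2 (d(K, M) = (2*K)**2 = 4*K**2)
N(J) = (150 + J)/(-155 + J) (N(J) = (J + 150)/(J - 155) = (150 + J)/(-155 + J))
(-30153 + N((-28 - 52) - 49))/(-46912 + d(20, -160)) = (-30153 + (150 + ((-28 - 52) - 49))/(-155 + ((-28 - 52) - 49)))/(-46912 + 4*20**2) = (-30153 + (150 + (-80 - 49))/(-155 + (-80 - 49)))/(-46912 + 4*400) = (-30153 + (150 - 129)/(-155 - 129))/(-46912 + 1600) = (-30153 + 21/(-284))/(-45312) = (-30153 - 1/284*21)*(-1/45312) = (-30153 - 21/284)*(-1/45312) = -8563473/284*(-1/45312) = 2854491/4289536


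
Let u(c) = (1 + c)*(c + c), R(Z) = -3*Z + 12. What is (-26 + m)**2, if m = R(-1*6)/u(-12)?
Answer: 1297321/1936 ≈ 670.10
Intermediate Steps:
R(Z) = 12 - 3*Z
u(c) = 2*c*(1 + c) (u(c) = (1 + c)*(2*c) = 2*c*(1 + c))
m = 5/44 (m = (12 - (-3)*6)/((2*(-12)*(1 - 12))) = (12 - 3*(-6))/((2*(-12)*(-11))) = (12 + 18)/264 = 30*(1/264) = 5/44 ≈ 0.11364)
(-26 + m)**2 = (-26 + 5/44)**2 = (-1139/44)**2 = 1297321/1936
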